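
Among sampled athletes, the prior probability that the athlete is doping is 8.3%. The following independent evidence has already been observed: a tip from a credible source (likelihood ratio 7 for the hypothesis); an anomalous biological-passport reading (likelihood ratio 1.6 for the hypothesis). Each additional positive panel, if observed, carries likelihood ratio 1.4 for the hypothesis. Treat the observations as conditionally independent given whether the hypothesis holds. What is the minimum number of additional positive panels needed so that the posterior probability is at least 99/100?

Prior odds = 0.083/0.917 = 83/917.
Combined Bayes factor of the evidence already in hand = 7 × 1.6 = 11.2.
Odds after that evidence = (83/917) × 11.2 = 664/655.
Target odds = 0.99/0.01 = 99.
Need 1.4ⁿ ≥ 99 ÷ (664/655) = 64845/664.
1.4¹³ ≈79.3715 falls short of 64845/664 but 1.4¹⁴ ≈111.12 reaches it, so n = 14.

14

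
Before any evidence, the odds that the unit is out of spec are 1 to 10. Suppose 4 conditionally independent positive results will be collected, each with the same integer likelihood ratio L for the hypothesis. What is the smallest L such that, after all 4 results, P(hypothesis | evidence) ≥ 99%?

Prior odds = 0.1.
Target odds = 0.99/0.01 = 99.
Need L⁴ ≥ 99 ÷ 0.1 = 990.
5⁴ = 625 < 990 ≤ 1296 = 6⁴, so L = 6.

6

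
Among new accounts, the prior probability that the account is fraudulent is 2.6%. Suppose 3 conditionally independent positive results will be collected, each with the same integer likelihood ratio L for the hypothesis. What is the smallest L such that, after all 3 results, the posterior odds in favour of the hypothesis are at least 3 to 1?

5

Prior odds = 0.026/0.974 = 13/487.
Target odds = 3.
Need L³ ≥ 3 ÷ (13/487) = 1461/13.
4³ = 64 < 1461/13 ≤ 125 = 5³, so L = 5.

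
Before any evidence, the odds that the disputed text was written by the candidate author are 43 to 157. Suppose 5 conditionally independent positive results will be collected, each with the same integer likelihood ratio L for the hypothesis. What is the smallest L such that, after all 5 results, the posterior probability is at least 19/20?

3

Prior odds = 43/157.
Target odds = 0.95/0.05 = 19.
Need L⁵ ≥ 19 ÷ (43/157) = 2983/43.
2⁵ = 32 < 2983/43 ≤ 243 = 3⁵, so L = 3.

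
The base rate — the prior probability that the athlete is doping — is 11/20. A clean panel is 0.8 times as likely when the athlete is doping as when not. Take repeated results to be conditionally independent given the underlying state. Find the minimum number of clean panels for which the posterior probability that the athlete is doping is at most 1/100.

22

Prior odds = 0.55/0.45 = 11/9.
Likelihood ratio per clean panel = 0.8.
Target posterior odds = 0.01/0.99 = 1/99.
Require 0.8ⁿ ≤ 1/99 ÷ (11/9) = 1/121.
0.8²¹ ≈0.00922337 is still above 1/121 but 0.8²² ≈0.0073787 is at or below it, so n = 22.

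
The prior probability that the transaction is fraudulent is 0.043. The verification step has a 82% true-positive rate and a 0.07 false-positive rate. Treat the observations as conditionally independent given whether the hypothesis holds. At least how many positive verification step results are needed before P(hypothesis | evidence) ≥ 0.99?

4

Prior odds: 0.043 ÷ 0.957 = 43/957.
Likelihood ratio of a positive result = 0.82/0.07 = 82/7.
Target posterior odds = 0.99/0.01 = 99.
Require (82/7)ⁿ ≥ 99 ÷ (43/957) = 94743/43.
(82/7)³ = 551368/343 falls short of 94743/43 but (82/7)⁴ = 45212176/2401 reaches it, so n = 4.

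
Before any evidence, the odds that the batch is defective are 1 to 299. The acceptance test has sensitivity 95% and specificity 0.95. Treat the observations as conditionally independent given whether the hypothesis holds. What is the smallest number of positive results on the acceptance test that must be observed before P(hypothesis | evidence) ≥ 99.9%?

Prior odds = 1/299.
False-positive rate = 1 − 0.95 = 0.05; likelihood ratio of a positive = 0.95/0.05 = 19.
Target posterior odds = 0.999/0.001 = 999.
Require 19ⁿ ≥ 999 ÷ (1/299) = 298701.
19⁴ = 130321 falls short of 298701 but 19⁵ = 2476099 reaches it, so n = 5.

5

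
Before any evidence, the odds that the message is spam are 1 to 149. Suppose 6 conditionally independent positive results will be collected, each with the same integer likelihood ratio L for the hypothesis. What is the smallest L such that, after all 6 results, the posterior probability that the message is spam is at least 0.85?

4

Prior odds = 1/149.
Target odds = 0.85/0.15 = 17/3.
Need L⁶ ≥ 17/3 ÷ (1/149) = 2533/3.
3⁶ = 729 < 2533/3 ≤ 4096 = 4⁶, so L = 4.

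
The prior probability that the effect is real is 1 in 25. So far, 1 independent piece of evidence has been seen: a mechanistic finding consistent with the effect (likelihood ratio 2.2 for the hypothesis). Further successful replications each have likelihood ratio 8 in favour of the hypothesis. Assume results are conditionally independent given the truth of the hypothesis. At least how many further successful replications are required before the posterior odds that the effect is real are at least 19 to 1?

3

Prior odds = 0.04/0.96 = 1/24.
Bayes factor of the evidence already in hand = 2.2.
Odds after that evidence = (1/24) × 2.2 = 11/120.
Target odds = 19.
Need 8ⁿ ≥ 19 ÷ (11/120) = 2280/11.
8² = 64 falls short of 2280/11 but 8³ = 512 reaches it, so n = 3.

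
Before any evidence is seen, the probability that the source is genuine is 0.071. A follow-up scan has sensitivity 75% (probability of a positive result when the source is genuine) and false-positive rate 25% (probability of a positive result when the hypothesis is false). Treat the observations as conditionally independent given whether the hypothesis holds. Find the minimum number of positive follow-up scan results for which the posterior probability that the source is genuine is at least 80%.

4

Prior odds = 0.071/0.929 = 71/929.
Likelihood ratio of a positive result = 0.75/0.25 = 3.
Target posterior odds = 0.8/0.2 = 4.
Require 3ⁿ ≥ 4 ÷ (71/929) = 3716/71.
3³ = 27 falls short of 3716/71 but 3⁴ = 81 reaches it, so n = 4.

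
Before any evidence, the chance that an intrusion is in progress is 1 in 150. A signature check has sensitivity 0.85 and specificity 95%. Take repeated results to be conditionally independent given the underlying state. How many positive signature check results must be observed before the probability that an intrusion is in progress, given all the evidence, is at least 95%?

3

Prior odds: (1/150) ÷ (149/150) = 1/149.
False-positive rate = 1 − 0.95 = 0.05; likelihood ratio of a positive = 0.85/0.05 = 17.
Target posterior odds = 0.95/0.05 = 19.
Require 17ⁿ ≥ 19 ÷ (1/149) = 2831.
17² = 289 falls short of 2831 but 17³ = 4913 reaches it, so n = 3.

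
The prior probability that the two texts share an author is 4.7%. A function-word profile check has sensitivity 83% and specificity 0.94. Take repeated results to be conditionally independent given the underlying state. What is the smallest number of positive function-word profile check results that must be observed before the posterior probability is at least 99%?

Prior odds = 0.047/0.953 = 47/953.
False-positive rate = 1 − 0.94 = 0.06; likelihood ratio of a positive = 0.83/0.06 = 83/6.
Target odds: 0.99 ÷ 0.01 = 99.
Need (47/953) × (83/6)ⁿ ≥ 99, i.e. (83/6)ⁿ ≥ 94347/47.
(83/6)² = 6889/36 falls short of 94347/47 but (83/6)³ = 571787/216 reaches it, so n = 3.

3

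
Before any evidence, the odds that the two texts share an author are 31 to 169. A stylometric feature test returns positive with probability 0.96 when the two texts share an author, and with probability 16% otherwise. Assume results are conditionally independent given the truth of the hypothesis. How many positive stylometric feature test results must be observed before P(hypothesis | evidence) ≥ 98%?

4

Prior odds = 31/169.
Likelihood ratio of a positive result = 0.96/0.16 = 6.
Target odds: 0.98 ÷ 0.02 = 49.
Require 6ⁿ ≥ 49 ÷ (31/169) = 8281/31.
6³ = 216 falls short of 8281/31 but 6⁴ = 1296 reaches it, so n = 4.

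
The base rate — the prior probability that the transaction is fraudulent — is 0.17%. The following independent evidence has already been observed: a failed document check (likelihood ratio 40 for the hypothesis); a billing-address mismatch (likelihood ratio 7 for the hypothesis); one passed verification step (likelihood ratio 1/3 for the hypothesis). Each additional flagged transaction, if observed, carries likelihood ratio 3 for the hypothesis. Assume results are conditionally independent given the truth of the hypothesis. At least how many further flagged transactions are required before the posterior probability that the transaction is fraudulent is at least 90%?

Prior odds = 0.0017/0.9983 = 17/9983.
Combined Bayes factor of the evidence already in hand = 40 × 7 × (1/3) = 280/3.
Odds after that evidence = (17/9983) × 280/3 = 4760/29949.
Target odds = 0.9/0.1 = 9.
Need 3ⁿ ≥ 9 ÷ (4760/29949) = 269541/4760.
3³ = 27 falls short of 269541/4760 but 3⁴ = 81 reaches it, so n = 4.

4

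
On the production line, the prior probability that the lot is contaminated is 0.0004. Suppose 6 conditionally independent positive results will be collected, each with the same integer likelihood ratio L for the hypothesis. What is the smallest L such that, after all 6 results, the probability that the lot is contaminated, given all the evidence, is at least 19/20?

7

Prior odds = 0.0004/0.9996 = 1/2499.
Target odds = 0.95/0.05 = 19.
Need L⁶ ≥ 19 ÷ (1/2499) = 47481.
6⁶ = 46656 < 47481 ≤ 117649 = 7⁶, so L = 7.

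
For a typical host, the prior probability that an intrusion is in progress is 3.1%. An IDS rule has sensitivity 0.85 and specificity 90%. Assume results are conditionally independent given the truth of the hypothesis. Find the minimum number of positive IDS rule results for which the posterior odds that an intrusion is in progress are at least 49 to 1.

Prior odds: 0.031 ÷ 0.969 = 31/969.
False-positive rate = 1 − 0.9 = 0.1; likelihood ratio of a positive = 0.85/0.1 = 8.5.
Target odds = 49.
Require 8.5ⁿ ≥ 49 ÷ (31/969) = 47481/31.
8.5³ = 614.125 falls short of 47481/31 but 8.5⁴ = 5220.0625 reaches it, so n = 4.

4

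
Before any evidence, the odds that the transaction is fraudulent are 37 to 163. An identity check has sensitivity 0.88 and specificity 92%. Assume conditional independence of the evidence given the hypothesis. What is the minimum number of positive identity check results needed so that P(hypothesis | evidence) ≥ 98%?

3

Prior odds = 37/163.
False-positive rate = 1 − 0.92 = 0.08; likelihood ratio of a positive = 0.88/0.08 = 11.
Target odds: 0.98 ÷ 0.02 = 49.
Need (37/163) × 11ⁿ ≥ 49, i.e. 11ⁿ ≥ 7987/37.
11² = 121 falls short of 7987/37 but 11³ = 1331 reaches it, so n = 3.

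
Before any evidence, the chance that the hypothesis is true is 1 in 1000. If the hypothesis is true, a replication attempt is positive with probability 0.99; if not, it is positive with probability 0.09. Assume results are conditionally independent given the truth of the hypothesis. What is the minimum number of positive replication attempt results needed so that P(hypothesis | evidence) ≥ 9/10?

Prior odds: 0.001 ÷ 0.999 = 1/999.
Likelihood ratio of a positive = 0.99/0.09 = 11.
Target posterior odds = 0.9/0.1 = 9.
Need (1/999) × 11ⁿ ≥ 9, i.e. 11ⁿ ≥ 8991.
11³ = 1331 falls short of 8991 but 11⁴ = 14641 reaches it, so n = 4.

4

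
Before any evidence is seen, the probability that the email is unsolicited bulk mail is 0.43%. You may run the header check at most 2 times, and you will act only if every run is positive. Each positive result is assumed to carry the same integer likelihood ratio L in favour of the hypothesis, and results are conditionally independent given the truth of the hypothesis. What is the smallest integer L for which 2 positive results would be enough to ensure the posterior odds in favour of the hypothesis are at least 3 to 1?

27

Prior odds = 0.0043/0.9957 = 43/9957.
Target odds = 3.
Need L² ≥ 3 ÷ (43/9957) = 29871/43.
26² = 676 < 29871/43 ≤ 729 = 27², so L = 27.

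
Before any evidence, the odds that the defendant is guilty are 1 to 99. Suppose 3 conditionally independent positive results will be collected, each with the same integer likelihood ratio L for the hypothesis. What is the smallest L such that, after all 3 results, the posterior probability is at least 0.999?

47

Prior odds = 1/99.
Target odds = 0.999/0.001 = 999.
Need L³ ≥ 999 ÷ (1/99) = 98901.
46³ = 97336 < 98901 ≤ 103823 = 47³, so L = 47.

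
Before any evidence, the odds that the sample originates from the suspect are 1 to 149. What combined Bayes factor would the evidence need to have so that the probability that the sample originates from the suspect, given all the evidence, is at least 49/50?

Prior odds = 1/149.
Target odds = 0.98/0.02 = 49.
Required Bayes factor = 49 ÷ (1/149) = 7301.

7301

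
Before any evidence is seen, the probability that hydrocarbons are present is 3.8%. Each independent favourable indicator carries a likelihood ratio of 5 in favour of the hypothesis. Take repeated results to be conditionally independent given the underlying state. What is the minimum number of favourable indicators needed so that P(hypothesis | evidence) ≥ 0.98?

Prior odds: 0.038 ÷ 0.962 = 19/481.
Likelihood ratio per favourable indicator = 5.
Target odds: 0.98 ÷ 0.02 = 49.
Need (19/481) × 5ⁿ ≥ 49, i.e. 5ⁿ ≥ 23569/19.
5⁴ = 625 falls short of 23569/19 but 5⁵ = 3125 reaches it, so n = 5.

5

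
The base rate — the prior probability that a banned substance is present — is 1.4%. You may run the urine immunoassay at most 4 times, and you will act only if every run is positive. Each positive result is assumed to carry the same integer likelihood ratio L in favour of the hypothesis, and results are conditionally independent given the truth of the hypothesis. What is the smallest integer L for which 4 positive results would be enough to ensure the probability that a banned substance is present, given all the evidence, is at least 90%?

6

Prior odds = 0.014/0.986 = 7/493.
Target odds = 0.9/0.1 = 9.
Need L⁴ ≥ 9 ÷ (7/493) = 4437/7.
5⁴ = 625 < 4437/7 ≤ 1296 = 6⁴, so L = 6.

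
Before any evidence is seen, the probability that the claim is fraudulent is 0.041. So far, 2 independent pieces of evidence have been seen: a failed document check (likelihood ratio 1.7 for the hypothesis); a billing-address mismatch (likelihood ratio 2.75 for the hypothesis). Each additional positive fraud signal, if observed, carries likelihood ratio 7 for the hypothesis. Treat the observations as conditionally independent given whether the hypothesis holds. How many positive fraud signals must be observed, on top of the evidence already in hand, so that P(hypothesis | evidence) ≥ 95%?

Prior odds = 0.041/0.959 = 41/959.
Combined Bayes factor of the evidence already in hand = 1.7 × 2.75 = 4.675.
Odds after that evidence = (41/959) × 4.675 = 7667/38360.
Target odds = 0.95/0.05 = 19.
Need 7ⁿ ≥ 19 ÷ (7667/38360) = 728840/7667.
7² = 49 falls short of 728840/7667 but 7³ = 343 reaches it, so n = 3.

3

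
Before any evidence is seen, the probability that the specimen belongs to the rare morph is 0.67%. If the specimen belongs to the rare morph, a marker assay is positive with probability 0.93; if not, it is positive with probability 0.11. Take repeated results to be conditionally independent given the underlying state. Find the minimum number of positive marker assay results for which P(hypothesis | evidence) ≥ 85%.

Prior odds: 0.0067 ÷ 0.9933 = 67/9933.
Likelihood ratio of a positive = 0.93/0.11 = 93/11.
Target odds: 0.85 ÷ 0.15 = 17/3.
Require (93/11)ⁿ ≥ 17/3 ÷ (67/9933) = 56287/67.
(93/11)³ = 804357/1331 falls short of 56287/67 but (93/11)⁴ = 74805201/14641 reaches it, so n = 4.

4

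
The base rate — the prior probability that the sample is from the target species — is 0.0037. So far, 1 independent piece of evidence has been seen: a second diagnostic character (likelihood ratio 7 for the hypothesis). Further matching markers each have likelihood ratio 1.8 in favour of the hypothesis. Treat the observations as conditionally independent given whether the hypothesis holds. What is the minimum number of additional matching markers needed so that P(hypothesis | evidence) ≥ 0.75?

9

Prior odds = 0.0037/0.9963 = 37/9963.
Bayes factor of the evidence already in hand = 7.
Odds after that evidence = (37/9963) × 7 = 259/9963.
Target odds = 0.75/0.25 = 3.
Need 1.8ⁿ ≥ 3 ÷ (259/9963) = 29889/259.
1.8⁸ = 43046721/390625 falls short of 29889/259 but 1.8⁹ = 387420489/1953125 reaches it, so n = 9.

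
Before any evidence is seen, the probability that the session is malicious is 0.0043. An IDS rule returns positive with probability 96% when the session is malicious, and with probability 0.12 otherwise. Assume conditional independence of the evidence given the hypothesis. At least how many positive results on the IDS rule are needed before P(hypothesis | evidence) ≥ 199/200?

Prior odds: 0.0043 ÷ 0.9957 = 43/9957.
Likelihood ratio of a positive result = 0.96/0.12 = 8.
Target odds: 0.995 ÷ 0.005 = 199.
Require 8ⁿ ≥ 199 ÷ (43/9957) = 1981443/43.
8⁵ = 32768 falls short of 1981443/43 but 8⁶ = 262144 reaches it, so n = 6.

6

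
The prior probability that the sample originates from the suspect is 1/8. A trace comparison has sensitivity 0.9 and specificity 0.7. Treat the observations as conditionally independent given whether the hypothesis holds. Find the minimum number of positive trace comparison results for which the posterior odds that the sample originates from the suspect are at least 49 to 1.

Prior odds = 0.125/0.875 = 1/7.
False-positive rate = 1 − 0.7 = 0.3; likelihood ratio of a positive = 0.9/0.3 = 3.
Target odds = 49.
Need (1/7) × 3ⁿ ≥ 49, i.e. 3ⁿ ≥ 343.
3⁵ = 243 falls short of 343 but 3⁶ = 729 reaches it, so n = 6.

6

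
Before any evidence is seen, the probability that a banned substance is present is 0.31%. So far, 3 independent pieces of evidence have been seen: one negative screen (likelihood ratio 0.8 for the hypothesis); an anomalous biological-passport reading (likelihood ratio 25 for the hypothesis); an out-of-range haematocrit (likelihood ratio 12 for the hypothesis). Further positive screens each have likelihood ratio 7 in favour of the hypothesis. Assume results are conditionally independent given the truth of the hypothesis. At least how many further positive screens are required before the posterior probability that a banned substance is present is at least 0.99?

3

Prior odds = 0.0031/0.9969 = 31/9969.
Combined Bayes factor of the evidence already in hand = 0.8 × 25 × 12 = 240.
Odds after that evidence = (31/9969) × 240 = 2480/3323.
Target odds = 0.99/0.01 = 99.
Need 7ⁿ ≥ 99 ÷ (2480/3323) = 328977/2480.
7² = 49 falls short of 328977/2480 but 7³ = 343 reaches it, so n = 3.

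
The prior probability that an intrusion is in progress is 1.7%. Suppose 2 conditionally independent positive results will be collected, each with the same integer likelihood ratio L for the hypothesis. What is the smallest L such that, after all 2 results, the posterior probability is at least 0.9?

Prior odds = 0.017/0.983 = 17/983.
Target odds = 0.9/0.1 = 9.
Need L² ≥ 9 ÷ (17/983) = 8847/17.
22² = 484 < 8847/17 ≤ 529 = 23², so L = 23.

23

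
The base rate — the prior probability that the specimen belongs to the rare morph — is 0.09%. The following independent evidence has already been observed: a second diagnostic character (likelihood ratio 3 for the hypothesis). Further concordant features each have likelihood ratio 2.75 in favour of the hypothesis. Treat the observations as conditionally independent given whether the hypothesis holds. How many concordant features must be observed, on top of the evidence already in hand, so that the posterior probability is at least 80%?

Prior odds = 0.0009/0.9991 = 9/9991.
Bayes factor of the evidence already in hand = 3.
Odds after that evidence = (9/9991) × 3 = 27/9991.
Target odds = 0.8/0.2 = 4.
Need 2.75ⁿ ≥ 4 ÷ (27/9991) = 39964/27.
2.75⁷ = 19487171/16384 falls short of 39964/27 but 2.75⁸ = 214358881/65536 reaches it, so n = 8.

8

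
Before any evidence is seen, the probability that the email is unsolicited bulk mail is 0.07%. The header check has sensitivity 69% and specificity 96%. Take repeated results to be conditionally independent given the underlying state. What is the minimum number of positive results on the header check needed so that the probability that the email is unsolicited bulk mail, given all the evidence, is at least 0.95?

4

Prior odds: 0.0007 ÷ 0.9993 = 7/9993.
False-positive rate = 1 − 0.96 = 0.04; likelihood ratio of a positive = 0.69/0.04 = 17.25.
Target odds: 0.95 ÷ 0.05 = 19.
Need (7/9993) × 17.25ⁿ ≥ 19, i.e. 17.25ⁿ ≥ 189867/7.
17.25³ = 5132.953125 falls short of 189867/7 but 17.25⁴ = 22667121/256 reaches it, so n = 4.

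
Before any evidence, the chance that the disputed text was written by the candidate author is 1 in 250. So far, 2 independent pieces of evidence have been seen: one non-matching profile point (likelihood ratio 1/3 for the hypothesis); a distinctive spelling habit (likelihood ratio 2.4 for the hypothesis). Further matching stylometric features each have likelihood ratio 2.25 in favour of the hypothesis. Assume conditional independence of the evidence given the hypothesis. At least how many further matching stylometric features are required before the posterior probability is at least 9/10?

10

Prior odds = 0.004/0.996 = 1/249.
Combined Bayes factor of the evidence already in hand = (1/3) × 2.4 = 0.8.
Odds after that evidence = (1/249) × 0.8 = 4/1245.
Target odds = 0.9/0.1 = 9.
Need 2.25ⁿ ≥ 9 ÷ (4/1245) = 2801.25.
2.25⁹ = 387420489/262144 falls short of 2801.25 but 2.25¹⁰ ≈3325.26 reaches it, so n = 10.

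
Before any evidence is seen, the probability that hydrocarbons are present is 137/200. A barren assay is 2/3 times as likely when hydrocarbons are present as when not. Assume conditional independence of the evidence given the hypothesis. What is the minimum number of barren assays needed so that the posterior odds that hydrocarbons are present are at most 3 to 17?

7

Prior odds = 0.685/0.315 = 137/63.
Likelihood ratio per barren assay = 2/3.
Target odds = 3/17.
Need (137/63) × (2/3)ⁿ ≤ 3/17, i.e. (2/3)ⁿ ≤ 189/2329.
(2/3)⁶ = 64/729 is still above 189/2329 but (2/3)⁷ = 128/2187 is at or below it, so n = 7.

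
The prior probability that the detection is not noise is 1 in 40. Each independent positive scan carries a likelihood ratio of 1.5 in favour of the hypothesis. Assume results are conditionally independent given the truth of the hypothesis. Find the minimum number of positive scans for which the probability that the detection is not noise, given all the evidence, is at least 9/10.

15

Prior odds: 0.025 ÷ 0.975 = 1/39.
Likelihood ratio per positive scan = 1.5.
Target posterior odds = 0.9/0.1 = 9.
Need (1/39) × 1.5ⁿ ≥ 9, i.e. 1.5ⁿ ≥ 351.
1.5¹⁴ = 4782969/16384 falls short of 351 but 1.5¹⁵ = 14348907/32768 reaches it, so n = 15.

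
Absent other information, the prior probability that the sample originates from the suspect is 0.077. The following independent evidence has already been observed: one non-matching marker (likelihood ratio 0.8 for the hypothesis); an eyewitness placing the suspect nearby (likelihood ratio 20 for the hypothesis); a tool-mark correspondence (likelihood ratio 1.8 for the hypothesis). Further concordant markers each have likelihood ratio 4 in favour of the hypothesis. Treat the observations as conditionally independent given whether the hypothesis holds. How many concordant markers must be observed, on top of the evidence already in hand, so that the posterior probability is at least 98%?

3

Prior odds = 0.077/0.923 = 77/923.
Combined Bayes factor of the evidence already in hand = 0.8 × 20 × 1.8 = 28.8.
Odds after that evidence = (77/923) × 28.8 = 11088/4615.
Target odds = 0.98/0.02 = 49.
Need 4ⁿ ≥ 49 ÷ (11088/4615) = 32305/1584.
4² = 16 falls short of 32305/1584 but 4³ = 64 reaches it, so n = 3.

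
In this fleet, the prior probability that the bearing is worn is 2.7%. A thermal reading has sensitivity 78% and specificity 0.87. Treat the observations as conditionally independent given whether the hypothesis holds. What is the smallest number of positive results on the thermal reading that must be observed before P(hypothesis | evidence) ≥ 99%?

5

Prior odds: 0.027 ÷ 0.973 = 27/973.
False-positive rate = 1 − 0.87 = 0.13; likelihood ratio of a positive = 0.78/0.13 = 6.
Target odds: 0.99 ÷ 0.01 = 99.
Need (27/973) × 6ⁿ ≥ 99, i.e. 6ⁿ ≥ 10703/3.
6⁴ = 1296 falls short of 10703/3 but 6⁵ = 7776 reaches it, so n = 5.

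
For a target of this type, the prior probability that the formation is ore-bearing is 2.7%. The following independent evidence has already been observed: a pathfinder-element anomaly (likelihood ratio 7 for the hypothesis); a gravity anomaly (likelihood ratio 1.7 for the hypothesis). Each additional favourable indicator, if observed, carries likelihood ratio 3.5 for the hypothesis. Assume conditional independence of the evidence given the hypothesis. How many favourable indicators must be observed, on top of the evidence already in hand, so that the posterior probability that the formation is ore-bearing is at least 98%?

4

Prior odds = 0.027/0.973 = 27/973.
Combined Bayes factor of the evidence already in hand = 7 × 1.7 = 11.9.
Odds after that evidence = (27/973) × 11.9 = 459/1390.
Target odds = 0.98/0.02 = 49.
Need 3.5ⁿ ≥ 49 ÷ (459/1390) = 68110/459.
3.5³ = 42.875 falls short of 68110/459 but 3.5⁴ = 150.0625 reaches it, so n = 4.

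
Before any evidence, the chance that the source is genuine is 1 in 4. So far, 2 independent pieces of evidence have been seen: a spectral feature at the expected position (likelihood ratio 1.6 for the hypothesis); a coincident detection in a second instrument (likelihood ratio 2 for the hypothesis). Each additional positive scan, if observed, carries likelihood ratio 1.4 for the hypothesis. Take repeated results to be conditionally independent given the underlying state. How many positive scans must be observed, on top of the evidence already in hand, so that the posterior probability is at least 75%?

4

Prior odds = 0.25/0.75 = 1/3.
Combined Bayes factor of the evidence already in hand = 1.6 × 2 = 3.2.
Odds after that evidence = (1/3) × 3.2 = 16/15.
Target odds = 0.75/0.25 = 3.
Need 1.4ⁿ ≥ 3 ÷ (16/15) = 2.8125.
1.4³ = 2.744 falls short of 2.8125 but 1.4⁴ = 3.8416 reaches it, so n = 4.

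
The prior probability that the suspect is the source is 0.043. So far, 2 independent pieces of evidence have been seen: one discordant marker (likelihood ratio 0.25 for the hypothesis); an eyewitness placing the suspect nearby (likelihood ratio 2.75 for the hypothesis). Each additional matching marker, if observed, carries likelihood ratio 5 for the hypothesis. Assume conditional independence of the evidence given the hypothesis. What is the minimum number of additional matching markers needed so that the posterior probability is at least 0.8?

4

Prior odds = 0.043/0.957 = 43/957.
Combined Bayes factor of the evidence already in hand = 0.25 × 2.75 = 0.6875.
Odds after that evidence = (43/957) × 0.6875 = 43/1392.
Target odds = 0.8/0.2 = 4.
Need 5ⁿ ≥ 4 ÷ (43/1392) = 5568/43.
5³ = 125 falls short of 5568/43 but 5⁴ = 625 reaches it, so n = 4.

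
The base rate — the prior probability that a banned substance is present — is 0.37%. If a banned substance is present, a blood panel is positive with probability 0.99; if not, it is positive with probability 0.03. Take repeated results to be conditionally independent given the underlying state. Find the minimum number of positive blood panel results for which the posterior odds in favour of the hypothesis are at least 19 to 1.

3

Prior odds: 0.0037 ÷ 0.9963 = 37/9963.
Likelihood ratio of a positive = 0.99/0.03 = 33.
Target odds = 19.
Need (37/9963) × 33ⁿ ≥ 19, i.e. 33ⁿ ≥ 189297/37.
33² = 1089 falls short of 189297/37 but 33³ = 35937 reaches it, so n = 3.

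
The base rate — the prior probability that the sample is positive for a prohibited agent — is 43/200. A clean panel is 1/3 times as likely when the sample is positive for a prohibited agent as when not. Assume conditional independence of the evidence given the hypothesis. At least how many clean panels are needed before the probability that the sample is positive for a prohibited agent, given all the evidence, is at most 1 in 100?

4

Prior odds = 0.215/0.785 = 43/157.
Likelihood ratio per clean panel = 1/3.
Target odds: 0.01 ÷ 0.99 = 1/99.
Require (1/3)ⁿ ≤ 1/99 ÷ (43/157) = 157/4257.
(1/3)³ = 1/27 is still above 157/4257 but (1/3)⁴ = 1/81 is at or below it, so n = 4.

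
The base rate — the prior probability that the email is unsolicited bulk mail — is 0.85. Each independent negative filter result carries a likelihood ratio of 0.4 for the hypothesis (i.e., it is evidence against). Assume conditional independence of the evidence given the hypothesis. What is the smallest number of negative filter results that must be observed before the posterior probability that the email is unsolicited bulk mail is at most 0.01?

7

Prior odds = 0.85/0.15 = 17/3.
Likelihood ratio per negative filter result = 0.4.
Target odds: 0.01 ÷ 0.99 = 1/99.
Require 0.4ⁿ ≤ 1/99 ÷ (17/3) = 1/561.
0.4⁶ = 64/15625 is still above 1/561 but 0.4⁷ = 128/78125 is at or below it, so n = 7.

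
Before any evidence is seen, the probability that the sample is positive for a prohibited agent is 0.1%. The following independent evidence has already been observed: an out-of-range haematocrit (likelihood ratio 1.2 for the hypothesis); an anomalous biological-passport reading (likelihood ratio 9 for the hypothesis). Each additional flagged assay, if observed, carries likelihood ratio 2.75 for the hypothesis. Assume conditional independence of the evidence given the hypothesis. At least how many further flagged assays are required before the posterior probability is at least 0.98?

Prior odds = 0.001/0.999 = 1/999.
Combined Bayes factor of the evidence already in hand = 1.2 × 9 = 10.8.
Odds after that evidence = (1/999) × 10.8 = 2/185.
Target odds = 0.98/0.02 = 49.
Need 2.75ⁿ ≥ 49 ÷ (2/185) = 4532.5.
2.75⁸ = 214358881/65536 falls short of 4532.5 but 2.75⁹ ≈8994.86 reaches it, so n = 9.

9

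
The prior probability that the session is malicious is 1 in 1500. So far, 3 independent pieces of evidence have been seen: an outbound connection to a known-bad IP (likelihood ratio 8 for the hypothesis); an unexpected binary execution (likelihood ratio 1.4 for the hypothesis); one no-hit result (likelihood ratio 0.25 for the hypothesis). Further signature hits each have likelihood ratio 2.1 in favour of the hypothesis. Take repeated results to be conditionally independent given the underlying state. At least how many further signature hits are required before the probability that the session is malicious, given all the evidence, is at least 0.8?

Prior odds = (1/1500)/(1499/1500) = 1/1499.
Combined Bayes factor of the evidence already in hand = 8 × 1.4 × 0.25 = 2.8.
Odds after that evidence = (1/1499) × 2.8 = 14/7495.
Target odds = 0.8/0.2 = 4.
Need 2.1ⁿ ≥ 4 ÷ (14/7495) = 14990/7.
2.1¹⁰ ≈1667.99 falls short of 14990/7 but 2.1¹¹ ≈3502.78 reaches it, so n = 11.

11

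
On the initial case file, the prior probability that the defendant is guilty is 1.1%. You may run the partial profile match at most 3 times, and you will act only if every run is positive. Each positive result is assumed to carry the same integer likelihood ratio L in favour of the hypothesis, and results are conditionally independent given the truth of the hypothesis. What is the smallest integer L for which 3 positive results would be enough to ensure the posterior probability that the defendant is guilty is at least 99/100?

Prior odds = 0.011/0.989 = 11/989.
Target odds = 0.99/0.01 = 99.
Need L³ ≥ 99 ÷ (11/989) = 8901.
20³ = 8000 < 8901 ≤ 9261 = 21³, so L = 21.

21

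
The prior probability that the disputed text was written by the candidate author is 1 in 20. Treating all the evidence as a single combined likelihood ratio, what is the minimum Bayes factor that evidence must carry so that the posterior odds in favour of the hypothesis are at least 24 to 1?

456

Prior odds = 0.05/0.95 = 1/19.
Target odds = 24.
Required Bayes factor = 24 ÷ (1/19) = 456.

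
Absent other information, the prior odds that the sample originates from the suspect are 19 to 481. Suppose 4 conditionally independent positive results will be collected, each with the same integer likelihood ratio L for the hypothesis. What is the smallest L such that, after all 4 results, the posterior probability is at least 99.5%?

Prior odds = 19/481.
Target odds = 0.995/0.005 = 199.
Need L⁴ ≥ 199 ÷ (19/481) = 95719/19.
8⁴ = 4096 < 95719/19 ≤ 6561 = 9⁴, so L = 9.

9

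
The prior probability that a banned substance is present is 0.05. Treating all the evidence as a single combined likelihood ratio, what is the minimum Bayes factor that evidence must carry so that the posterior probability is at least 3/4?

57

Prior odds = 0.05/0.95 = 1/19.
Target odds = 0.75/0.25 = 3.
Required Bayes factor = 3 ÷ (1/19) = 57.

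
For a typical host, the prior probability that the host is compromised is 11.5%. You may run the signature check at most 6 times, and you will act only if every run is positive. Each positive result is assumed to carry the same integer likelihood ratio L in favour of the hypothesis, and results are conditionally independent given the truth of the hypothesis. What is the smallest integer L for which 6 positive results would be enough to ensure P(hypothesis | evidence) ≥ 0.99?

Prior odds = 0.115/0.885 = 23/177.
Target odds = 0.99/0.01 = 99.
Need L⁶ ≥ 99 ÷ (23/177) = 17523/23.
3⁶ = 729 < 17523/23 ≤ 4096 = 4⁶, so L = 4.

4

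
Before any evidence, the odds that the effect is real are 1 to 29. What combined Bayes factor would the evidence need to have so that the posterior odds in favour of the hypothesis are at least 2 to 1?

58

Prior odds = 1/29.
Target odds = 2.
Required Bayes factor = 2 ÷ (1/29) = 58.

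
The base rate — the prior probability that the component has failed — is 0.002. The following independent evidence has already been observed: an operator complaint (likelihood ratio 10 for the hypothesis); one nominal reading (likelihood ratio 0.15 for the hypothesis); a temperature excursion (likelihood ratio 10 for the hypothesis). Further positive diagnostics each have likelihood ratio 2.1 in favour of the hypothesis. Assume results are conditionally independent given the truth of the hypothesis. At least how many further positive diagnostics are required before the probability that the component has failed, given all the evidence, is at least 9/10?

8

Prior odds = 0.002/0.998 = 1/499.
Combined Bayes factor of the evidence already in hand = 10 × 0.15 × 10 = 15.
Odds after that evidence = (1/499) × 15 = 15/499.
Target odds = 0.9/0.1 = 9.
Need 2.1ⁿ ≥ 9 ÷ (15/499) = 299.4.
2.1⁷ ≈180.109 falls short of 299.4 but 2.1⁸ ≈378.229 reaches it, so n = 8.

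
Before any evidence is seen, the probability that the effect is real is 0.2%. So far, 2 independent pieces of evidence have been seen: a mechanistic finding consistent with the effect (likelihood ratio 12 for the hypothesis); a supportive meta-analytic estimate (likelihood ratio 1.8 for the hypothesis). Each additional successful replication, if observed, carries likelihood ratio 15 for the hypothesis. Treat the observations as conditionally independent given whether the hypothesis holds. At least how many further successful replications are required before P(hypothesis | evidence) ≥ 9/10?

Prior odds = 0.002/0.998 = 1/499.
Combined Bayes factor of the evidence already in hand = 12 × 1.8 = 21.6.
Odds after that evidence = (1/499) × 21.6 = 108/2495.
Target odds = 0.9/0.1 = 9.
Need 15ⁿ ≥ 9 ÷ (108/2495) = 2495/12.
15¹ = 15 falls short of 2495/12 but 15² = 225 reaches it, so n = 2.

2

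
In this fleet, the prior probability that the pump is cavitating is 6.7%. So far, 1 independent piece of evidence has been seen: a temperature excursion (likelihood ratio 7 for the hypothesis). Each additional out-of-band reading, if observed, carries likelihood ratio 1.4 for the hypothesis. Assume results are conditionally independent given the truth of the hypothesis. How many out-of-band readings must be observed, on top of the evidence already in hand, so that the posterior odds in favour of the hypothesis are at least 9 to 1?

Prior odds = 0.067/0.933 = 67/933.
Bayes factor of the evidence already in hand = 7.
Odds after that evidence = (67/933) × 7 = 469/933.
Target odds = 9.
Need 1.4ⁿ ≥ 9 ÷ (469/933) = 8397/469.
1.4⁸ = 5764801/390625 falls short of 8397/469 but 1.4⁹ = 40353607/1953125 reaches it, so n = 9.

9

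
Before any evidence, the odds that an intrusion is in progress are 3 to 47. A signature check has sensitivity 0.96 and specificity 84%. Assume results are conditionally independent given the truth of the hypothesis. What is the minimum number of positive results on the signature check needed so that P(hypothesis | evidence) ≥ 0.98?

4

Prior odds = 3/47.
False-positive rate = 1 − 0.84 = 0.16; likelihood ratio of a positive = 0.96/0.16 = 6.
Target posterior odds = 0.98/0.02 = 49.
Need (3/47) × 6ⁿ ≥ 49, i.e. 6ⁿ ≥ 2303/3.
6³ = 216 falls short of 2303/3 but 6⁴ = 1296 reaches it, so n = 4.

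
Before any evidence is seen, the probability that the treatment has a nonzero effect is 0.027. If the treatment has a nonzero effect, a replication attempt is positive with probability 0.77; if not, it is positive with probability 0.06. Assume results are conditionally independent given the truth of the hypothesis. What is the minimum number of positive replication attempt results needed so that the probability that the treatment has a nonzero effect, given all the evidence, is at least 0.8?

Prior odds: 0.027 ÷ 0.973 = 27/973.
Likelihood ratio of a positive = 0.77/0.06 = 77/6.
Target posterior odds = 0.8/0.2 = 4.
Need (27/973) × (77/6)ⁿ ≥ 4, i.e. (77/6)ⁿ ≥ 3892/27.
(77/6)¹ = 77/6 falls short of 3892/27 but (77/6)² = 5929/36 reaches it, so n = 2.

2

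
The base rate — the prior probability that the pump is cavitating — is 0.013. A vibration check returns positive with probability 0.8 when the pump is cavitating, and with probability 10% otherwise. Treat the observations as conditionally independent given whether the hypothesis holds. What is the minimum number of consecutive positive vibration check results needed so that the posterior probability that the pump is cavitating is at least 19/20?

4

Prior odds: 0.013 ÷ 0.987 = 13/987.
Likelihood ratio of a positive result = 0.8/0.1 = 8.
Target posterior odds = 0.95/0.05 = 19.
Require 8ⁿ ≥ 19 ÷ (13/987) = 18753/13.
8³ = 512 falls short of 18753/13 but 8⁴ = 4096 reaches it, so n = 4.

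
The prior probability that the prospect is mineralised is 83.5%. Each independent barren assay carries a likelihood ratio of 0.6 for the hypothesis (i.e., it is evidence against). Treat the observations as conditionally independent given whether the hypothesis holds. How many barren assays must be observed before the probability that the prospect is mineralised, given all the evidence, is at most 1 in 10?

8

Prior odds: 0.835 ÷ 0.165 = 167/33.
Likelihood ratio per barren assay = 0.6.
Target posterior odds = 0.1/0.9 = 1/9.
Require 0.6ⁿ ≤ 1/9 ÷ (167/33) = 11/501.
0.6⁷ = 2187/78125 is still above 11/501 but 0.6⁸ = 6561/390625 is at or below it, so n = 8.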